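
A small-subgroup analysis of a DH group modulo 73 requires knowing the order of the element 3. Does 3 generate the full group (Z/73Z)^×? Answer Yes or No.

No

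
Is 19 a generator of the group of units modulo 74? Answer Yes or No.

Yes

φ(74) = φ(2)·φ(37) = 1·36 = 36 = 2^2 · 3^2.
Test 19^(36/q) mod 74 for each prime factor q of 36:
19^18 ≡ 73 (mod 74)  [q = 2: ≢ 1 ✓]
19^12 ≡ 47 (mod 74)  [q = 3: ≢ 1 ✓]
None equal 1, so ord_74(19) = 36: 19 is a primitive root.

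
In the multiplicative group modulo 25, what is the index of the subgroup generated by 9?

2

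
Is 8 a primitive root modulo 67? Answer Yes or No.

φ(67) = 67 − 1 = 66 = 2 · 3 · 11.
It suffices to check that the order of 8 is not a proper divisor of 66: compute 8^(66/q) for q ∈ {2, 3, 11}.
8^33 ≡ 66 (mod 67)  [q = 2: ≢ 1 ✓]
8^22 ≡ 1 (mod 67)  [q = 3: ≡ 1 ✗]
8^6 ≡ 40 (mod 67)  [q = 11: ≢ 1 ✓]
Since 8^22 ≡ 1, the order of 8 divides 22 < 66, so 8 is not a primitive root.

No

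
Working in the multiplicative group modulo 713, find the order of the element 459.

ord(459) | φ(713) = φ(23·31) = (23−1)·(31−1) = 22·30 = 660 = 2^2 · 3 · 5 · 11.
Divisors of 660: 1, 2, 3, 4, 5, 6, 10, 11, 12, 15, 20, 22, 30, 33, 44, 55, 60, 66, 110, 132, 165, 220, 330, 660.
Check 459^d mod 713 for each divisor in increasing order:
459^1 ≡ 459
459^2 ≡ 346
459^3 ≡ 528
459^4 ≡ 645
459^5 ≡ 160
459^6 ≡ 1
Therefore the multiplicative order of 459 modulo 713 is 6.

6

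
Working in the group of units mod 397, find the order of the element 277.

66

ord(277) | φ(397) = 397 − 1 = 396 = 2^2 · 3^2 · 11.
Divisors of 396: 1, 2, 3, 4, 6, 9, 11, 12, 18, 22, 33, 36, 44, 66, 99, 132, 198, 396.
Test each divisor d:
277^1 ≡ 277 (mod 397)
277^2 ≡ 108 (mod 397)
277^3 ≡ 141 (mod 397)
277^4 ≡ 151 (mod 397)
277^6 ≡ 31 (mod 397)
277^9 ≡ 4 (mod 397)
277^11 ≡ 35 (mod 397)
277^12 ≡ 167 (mod 397)
277^18 ≡ 16 (mod 397)
277^22 ≡ 34 (mod 397)
277^33 ≡ 396 (mod 397)
277^36 ≡ 256 (mod 397)
277^44 ≡ 362 (mod 397)
277^66 ≡ 1 (mod 397) ✓
So ord_397(277) = 66.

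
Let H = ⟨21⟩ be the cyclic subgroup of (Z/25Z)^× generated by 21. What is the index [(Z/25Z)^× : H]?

Since 21 ∈ (Z/25Z)^×, its order divides φ(25) = φ(5^2) = 5·(5−1) = 20 = 2^2 · 5.
Divisors of 20: 1, 2, 4, 5, 10, 20.
Test each divisor d:
21^1 ≡ 21 (mod 25)
21^2 ≡ 16 (mod 25)
21^4 ≡ 6 (mod 25)
21^5 ≡ 1 (mod 25) ✓
So ord_25(21) = 5, hence |⟨21⟩| = 5.
The index is φ(25) / ord(21) = 20 / 5 = 4.

4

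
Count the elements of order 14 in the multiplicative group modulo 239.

φ(239) = 239 − 1 = 238 = 2 · 7 · 17.
(Z/239Z)^× is cyclic (|G| = 238); a cyclic group of order m has exactly φ(d) elements of each order d | m, and none otherwise.
14 = 2 · 7 divides 238, and φ(14) = 6.

6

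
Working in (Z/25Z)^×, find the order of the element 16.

5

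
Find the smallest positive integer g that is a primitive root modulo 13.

φ(13) = 13 − 1 = 12 = 2^2 · 3.
g is a primitive root iff g^(12/q) ≢ 1 (mod 13) for each prime q ∈ {2, 3}.
g = 2: 2^6 ≡ 12; 2^4 ≡ 3 — none is 1, so 2 is a primitive root.
Hence the least primitive root of 13 is 2.

2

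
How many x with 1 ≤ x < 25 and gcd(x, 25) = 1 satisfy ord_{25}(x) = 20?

8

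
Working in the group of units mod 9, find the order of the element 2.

6

The order of 2 must divide φ(9) = φ(3^2) = 3·(3−1) = 6 = 2 · 3.
Divisors of 6: 1, 2, 3, 6.
Evaluate successive powers at the divisors of 6:
2^1 ≡ 2 (mod 9)
2^2 ≡ 4 (mod 9)
2^3 ≡ 8 (mod 9)
2^6 ≡ 1 (mod 9) ✓
The smallest such exponent is 6, so the order of 2 is 6.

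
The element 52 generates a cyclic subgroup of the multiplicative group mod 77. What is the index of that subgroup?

2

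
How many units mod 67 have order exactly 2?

1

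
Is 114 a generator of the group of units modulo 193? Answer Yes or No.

Yes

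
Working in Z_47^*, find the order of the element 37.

The order of 37 must divide φ(47) = 47 − 1 = 46 = 2 · 23.
Divisors of 46: 1, 2, 23, 46.
Evaluate successive powers at the divisors of 46:
37^1 ≡ 37 (mod 47)
37^2 ≡ 6 (mod 47)
37^23 ≡ 1 (mod 47) ✓
The smallest such exponent is 23, so the order of 37 is 23.

23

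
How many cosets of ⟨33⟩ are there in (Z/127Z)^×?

Since 33 ∈ (Z/127Z)^×, its order divides φ(127) = 127 − 1 = 126 = 2 · 3^2 · 7.
Divisors of 126: 1, 2, 3, 6, 7, 9, 14, 18, 21, 42, 63, 126.
Evaluate successive powers at the divisors of 126:
33^1 ≡ 33 (mod 127)
33^2 ≡ 73 (mod 127)
33^3 ≡ 123 (mod 127)
33^6 ≡ 16 (mod 127)
33^7 ≡ 20 (mod 127)
33^9 ≡ 63 (mod 127)
33^14 ≡ 19 (mod 127)
33^18 ≡ 32 (mod 127)
33^21 ≡ 126 (mod 127)
33^42 ≡ 1 (mod 127) ✓
So ord_127(33) = 42, hence |⟨33⟩| = 42.
The index is φ(127) / ord(33) = 126 / 42 = 3.

3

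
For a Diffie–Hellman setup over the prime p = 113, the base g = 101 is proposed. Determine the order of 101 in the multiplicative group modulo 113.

112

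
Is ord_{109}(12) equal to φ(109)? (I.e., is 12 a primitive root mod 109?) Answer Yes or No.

φ(109) = 109 − 1 = 108 = 2^2 · 3^3.
It suffices to check that the order of 12 is not a proper divisor of 108: compute 12^(108/q) for q ∈ {2, 3}.
12^54 ≡ 1 (mod 109)  [q = 2: ≡ 1 ✗]
12^36 ≡ 63 (mod 109)  [q = 3: ≢ 1 ✓]
The check at q = 2 fails, so 12 generates a proper subgroup.

No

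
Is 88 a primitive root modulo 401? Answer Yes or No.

No

φ(401) = 401 − 1 = 400 = 2^4 · 5^2.
Test 88^(400/q) mod 401 for each prime factor q of 400:
88^200 ≡ 1 (mod 401)  [q = 2: ≡ 1 ✗]
88^80 ≡ 372 (mod 401)  [q = 5: ≢ 1 ✓]
The check at q = 2 fails, so 88 generates a proper subgroup.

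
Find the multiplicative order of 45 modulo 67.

The order of 45 must divide φ(67) = 67 − 1 = 66 = 2 · 3 · 11.
Divisors of 66: 1, 2, 3, 6, 11, 22, 33, 66.
Evaluate successive powers at the divisors of 66:
45^1 ≡ 45
45^2 ≡ 15
45^3 ≡ 5
45^6 ≡ 25
45^11 ≡ 66
45^22 ≡ 1
So ord_67(45) = 22.

22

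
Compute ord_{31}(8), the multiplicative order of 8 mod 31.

5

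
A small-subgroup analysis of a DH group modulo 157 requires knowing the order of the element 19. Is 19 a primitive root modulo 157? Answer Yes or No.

No

φ(157) = 157 − 1 = 156 = 2^2 · 3 · 13.
Test 19^(156/q) mod 157 for each prime factor q of 156:
19^78 ≡ 1 (mod 157)  [q = 2: ≡ 1 ✗]
19^52 ≡ 12 (mod 157)  [q = 3: ≢ 1 ✓]
19^12 ≡ 75 (mod 157)  [q = 13: ≢ 1 ✓]
19^78 ≡ 1 shows ord(19) | 78, strictly less than φ(157); not a primitive root.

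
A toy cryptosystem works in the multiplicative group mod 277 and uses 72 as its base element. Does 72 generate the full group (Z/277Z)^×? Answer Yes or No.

Yes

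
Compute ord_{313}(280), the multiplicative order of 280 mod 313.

13

Since 280 ∈ (Z/313Z)^×, its order divides φ(313) = 313 − 1 = 312 = 2^3 · 3 · 13.
Divisors of 312: 1, 2, 3, 4, 6, 8, 12, 13, 24, 26, 39, 52, 78, 104, 156, 312.
Check 280^d mod 313 for each divisor in increasing order:
280^1 ≡ 280
280^2 ≡ 150
280^3 ≡ 58
280^4 ≡ 277
280^6 ≡ 234
280^8 ≡ 44
280^12 ≡ 294
280^13 ≡ 1
Therefore the multiplicative order of 280 modulo 313 is 13.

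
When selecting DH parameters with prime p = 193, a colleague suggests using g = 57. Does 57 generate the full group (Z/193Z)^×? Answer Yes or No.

Yes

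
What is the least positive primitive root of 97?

φ(97) = 97 − 1 = 96 = 2^5 · 3.
Test candidates g = 2, 3, … against the prime factors q ∈ {2, 3} of φ(97): g is a generator iff g^(96/q) ≢ 1 for every such q.
g = 2: 2^48 ≡ 1 — hits 1, so not a primitive root.
g = 3: 3^48 ≡ 1 — hits 1, so not a primitive root.
g = 4: 4^48 ≡ 1 — hits 1, so not a primitive root.
g = 5: 5^48 ≡ 96; 5^32 ≡ 35 — none is 1, so 5 is a primitive root.
The smallest primitive root modulo 97 is 5.

5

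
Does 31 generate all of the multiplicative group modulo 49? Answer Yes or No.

No

φ(49) = φ(7^2) = 7·(7−1) = 42 = 2 · 3 · 7.
It suffices to check that the order of 31 is not a proper divisor of 42: compute 31^(42/q) for q ∈ {2, 3, 7}.
31^21 ≡ 48 (mod 49)  [q = 2: ≢ 1 ✓]
31^14 ≡ 30 (mod 49)  [q = 3: ≢ 1 ✓]
31^6 ≡ 1 (mod 49)  [q = 7: ≡ 1 ✗]
Since 31^6 ≡ 1, the order of 31 divides 6 < 42, so 31 is not a primitive root.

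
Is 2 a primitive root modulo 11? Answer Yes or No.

φ(11) = 11 − 1 = 10 = 2 · 5.
It suffices to check that the order of 2 is not a proper divisor of 10: compute 2^(10/q) for q ∈ {2, 5}.
2^5 ≡ 10 (mod 11)  [q = 2: ≢ 1 ✓]
2^2 ≡ 4 (mod 11)  [q = 5: ≢ 1 ✓]
All checks pass, so 2 has order 10 and is a primitive root modulo 11.

Yes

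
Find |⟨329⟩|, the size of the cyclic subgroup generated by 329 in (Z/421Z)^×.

20

The order of 329 must divide φ(421) = 421 − 1 = 420 = 2^2 · 3 · 5 · 7.
Divisors of 420: 1, 2, 3, 4, 5, 6, 7, 10, 12, 14, 15, 20, 21, 28, 30, 35, 42, 60, 70, 84, 105, 140, 210, 420.
Test each divisor d:
329^1 ≡ 329
329^2 ≡ 44
329^3 ≡ 162
329^4 ≡ 252
329^5 ≡ 392
329^6 ≡ 142
329^7 ≡ 408
329^10 ≡ 420
329^12 ≡ 377
329^14 ≡ 169
329^15 ≡ 29
329^20 ≡ 1
Hence ord(329) = 20.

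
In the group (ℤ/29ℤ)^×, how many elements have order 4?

2

φ(29) = 29 − 1 = 28 = 2^2 · 7.
(Z/29Z)^× is cyclic (|G| = 28); a cyclic group of order m has exactly φ(d) elements of each order d | m, and none otherwise.
4 = 2^2 divides 28, and φ(4) = 2.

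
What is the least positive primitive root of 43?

φ(43) = 43 − 1 = 42 = 2 · 3 · 7.
g is a primitive root iff g^(42/q) ≢ 1 (mod 43) for each prime q ∈ {2, 3, 7}.
g = 2: 2^21 ≡ 42; 2^14 ≡ 1 — hits 1, so not a primitive root.
g = 3: 3^21 ≡ 42; 3^14 ≡ 36; 3^6 ≡ 41 — none is 1, so 3 is a primitive root.
The smallest primitive root modulo 43 is 3.

3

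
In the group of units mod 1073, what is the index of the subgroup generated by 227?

4

Since 227 ∈ (Z/1073Z)^×, its order divides φ(1073) = φ(29·37) = (29−1)·(37−1) = 28·36 = 1008 = 2^4 · 3^2 · 7.
Divisors of 1008: 1, 2, 3, 4, 6, 7, 8, 9, 12, 14, 16, 18, 21, 24, 28, 36, 42, 48, 56, 63, 72, 84, 112, 126, 144, 168, 252, 336, 504, 1008.
Test each divisor d:
227^1 ≡ 227 (mod 1073)
227^2 ≡ 25 (mod 1073)
227^3 ≡ 310 (mod 1073)
227^4 ≡ 625 (mod 1073)
227^6 ≡ 603 (mod 1073)
227^7 ≡ 610 (mod 1073)
227^8 ≡ 53 (mod 1073)
227^9 ≡ 228 (mod 1073)
227^12 ≡ 935 (mod 1073)
227^14 ≡ 842 (mod 1073)
227^16 ≡ 663 (mod 1073)
227^18 ≡ 480 (mod 1073)
227^21 ≡ 726 (mod 1073)
227^24 ≡ 803 (mod 1073)
227^28 ≡ 784 (mod 1073)
227^36 ≡ 778 (mod 1073)
227^42 ≡ 233 (mod 1073)
227^48 ≡ 1009 (mod 1073)
227^56 ≡ 900 (mod 1073)
227^63 ≡ 697 (mod 1073)
227^72 ≡ 112 (mod 1073)
227^84 ≡ 639 (mod 1073)
227^112 ≡ 958 (mod 1073)
227^126 ≡ 813 (mod 1073)
227^144 ≡ 741 (mod 1073)
227^168 ≡ 581 (mod 1073)
227^252 ≡ 1 (mod 1073) ✓
The order of 227 is 252, so the subgroup it generates has 252 elements.
Index = |(Z/1073Z)^×| / |⟨227⟩| = 1008 / 252 = 4.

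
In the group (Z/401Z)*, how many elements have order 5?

4

φ(401) = 401 − 1 = 400 = 2^4 · 5^2.
In a cyclic group of order 400, there are φ(d) elements of order d for each divisor d of 400, and zero for non-divisors.
5 | 400, and φ(5) = 5 − 1 = 4.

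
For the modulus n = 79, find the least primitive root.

φ(79) = 79 − 1 = 78 = 2 · 3 · 13.
Test candidates g = 2, 3, … against the prime factors q ∈ {2, 3, 13} of φ(79): g is a generator iff g^(78/q) ≢ 1 for every such q.
g = 2: 2^39 ≡ 1 — hits 1, so not a primitive root.
g = 3: 3^39 ≡ 78; 3^26 ≡ 23; 3^6 ≡ 18 — none is 1, so 3 is a primitive root.
So 3 is the smallest generator of (Z/79Z)^×.

3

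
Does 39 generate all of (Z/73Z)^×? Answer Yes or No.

Yes

φ(73) = 73 − 1 = 72 = 2^3 · 3^2.
Test 39^(72/q) mod 73 for each prime factor q of 72:
39^36 ≡ 72 (mod 73)  [q = 2: ≢ 1 ✓]
39^24 ≡ 64 (mod 73)  [q = 3: ≢ 1 ✓]
Every test exponent gives a nontrivial residue, hence 39 generates the full group.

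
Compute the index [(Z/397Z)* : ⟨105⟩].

4

ord(105) | φ(397) = 397 − 1 = 396 = 2^2 · 3^2 · 11.
Divisors of 396: 1, 2, 3, 4, 6, 9, 11, 12, 18, 22, 33, 36, 44, 66, 99, 132, 198, 396.
Compute 105^d (mod 397) for the divisors d until we hit 1:
105^1 ≡ 105 (mod 397)
105^2 ≡ 306 (mod 397)
105^3 ≡ 370 (mod 397)
105^4 ≡ 341 (mod 397)
105^6 ≡ 332 (mod 397)
105^9 ≡ 167 (mod 397)
105^11 ≡ 286 (mod 397)
105^12 ≡ 255 (mod 397)
105^18 ≡ 99 (mod 397)
105^22 ≡ 14 (mod 397)
105^33 ≡ 34 (mod 397)
105^36 ≡ 273 (mod 397)
105^44 ≡ 196 (mod 397)
105^66 ≡ 362 (mod 397)
105^99 ≡ 1 (mod 397) ✓
The order of 105 is 99, so the subgroup it generates has 99 elements.
[(Z/397Z)^× : ⟨105⟩] = 396/99 = 4.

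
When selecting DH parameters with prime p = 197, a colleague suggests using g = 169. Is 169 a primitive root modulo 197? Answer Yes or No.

No

φ(197) = 197 − 1 = 196 = 2^2 · 7^2.
169 is a primitive root mod 197 iff 169^(φ(197)/q) ≢ 1 for every prime q | φ(197), i.e. q ∈ {2, 7}.
169^98 ≡ 1 (mod 197)  [q = 2: ≡ 1 ✗]
169^28 ≡ 104 (mod 197)  [q = 7: ≢ 1 ✓]
The check at q = 2 fails, so 169 generates a proper subgroup.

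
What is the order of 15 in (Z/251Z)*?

125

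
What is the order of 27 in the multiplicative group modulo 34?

16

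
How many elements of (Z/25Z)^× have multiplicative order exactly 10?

4

φ(25) = φ(5^2) = 5·(5−1) = 20 = 2^2 · 5.
Since (Z/25Z)^× is cyclic of order 20, the number of elements of order d is φ(d) when d | 20 and 0 otherwise.
10 = 2 · 5 divides 20, and φ(10) = 4.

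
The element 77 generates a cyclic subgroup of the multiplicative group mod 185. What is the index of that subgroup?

The order of 77 must divide φ(185) = φ(5·37) = (5−1)·(37−1) = 4·36 = 144 = 2^4 · 3^2.
Divisors of 144: 1, 2, 3, 4, 6, 8, 9, 12, 16, 18, 24, 36, 48, 72, 144.
Check 77^d mod 185 for each divisor in increasing order:
77^1 ≡ 77 (mod 185)
77^2 ≡ 9 (mod 185)
77^3 ≡ 138 (mod 185)
77^4 ≡ 81 (mod 185)
77^6 ≡ 174 (mod 185)
77^8 ≡ 86 (mod 185)
77^9 ≡ 147 (mod 185)
77^12 ≡ 121 (mod 185)
77^16 ≡ 181 (mod 185)
77^18 ≡ 149 (mod 185)
77^24 ≡ 26 (mod 185)
77^36 ≡ 1 (mod 185) ✓
So ord_185(77) = 36, hence |⟨77⟩| = 36.
[(Z/185Z)^× : ⟨77⟩] = 144/36 = 4.

4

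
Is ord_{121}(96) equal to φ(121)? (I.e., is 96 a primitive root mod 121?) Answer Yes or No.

Yes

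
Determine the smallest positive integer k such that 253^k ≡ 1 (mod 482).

120

ord(253) | φ(482) = φ(2)·φ(241) = 1·240 = 240 = 2^4 · 3 · 5.
Divisors of 240: 1, 2, 3, 4, 5, 6, 8, 10, 12, 15, 16, 20, 24, 30, 40, 48, 60, 80, 120, 240.
Check 253^d mod 482 for each divisor in increasing order:
253^1 ≡ 253 (mod 482)
253^2 ≡ 385 (mod 482)
253^3 ≡ 41 (mod 482)
253^4 ≡ 251 (mod 482)
253^5 ≡ 361 (mod 482)
253^6 ≡ 235 (mod 482)
253^8 ≡ 341 (mod 482)
253^10 ≡ 181 (mod 482)
253^12 ≡ 277 (mod 482)
253^15 ≡ 271 (mod 482)
253^16 ≡ 119 (mod 482)
253^20 ≡ 467 (mod 482)
253^24 ≡ 91 (mod 482)
253^30 ≡ 177 (mod 482)
253^40 ≡ 225 (mod 482)
253^48 ≡ 87 (mod 482)
253^60 ≡ 481 (mod 482)
253^80 ≡ 15 (mod 482)
253^120 ≡ 1 (mod 482) ✓
Therefore the multiplicative order of 253 modulo 482 is 120.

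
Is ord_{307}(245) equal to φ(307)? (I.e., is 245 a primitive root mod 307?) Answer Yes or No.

φ(307) = 307 − 1 = 306 = 2 · 3^2 · 17.
An element g generates (Z/307Z)^× iff g^(306/q) ≢ 1 (mod 307) for each prime q ∈ {2, 3, 17}.
245^153 ≡ 306 (mod 307)  [q = 2: ≢ 1 ✓]
245^102 ≡ 17 (mod 307)  [q = 3: ≢ 1 ✓]
245^18 ≡ 216 (mod 307)  [q = 17: ≢ 1 ✓]
Every test exponent gives a nontrivial residue, hence 245 generates the full group.

Yes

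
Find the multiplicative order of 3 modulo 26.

3

By Lagrange's theorem, ord_26(3) divides φ(26) = φ(2)·φ(13) = 1·12 = 12 = 2^2 · 3.
Divisors of 12: 1, 2, 3, 4, 6, 12.
Check 3^d mod 26 for each divisor in increasing order:
3^1 ≡ 3
3^2 ≡ 9
3^3 ≡ 1
Hence ord(3) = 3.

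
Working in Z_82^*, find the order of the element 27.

8

ord(27) | φ(82) = φ(2)·φ(41) = 1·40 = 40 = 2^3 · 5.
Divisors of 40: 1, 2, 4, 5, 8, 10, 20, 40.
Test each divisor d:
27^1 ≡ 27 (mod 82)
27^2 ≡ 73 (mod 82)
27^4 ≡ 81 (mod 82)
27^5 ≡ 55 (mod 82)
27^8 ≡ 1 (mod 82) ✓
The smallest such exponent is 8, so the order of 27 is 8.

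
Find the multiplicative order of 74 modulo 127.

Since 74 ∈ (Z/127Z)^×, its order divides φ(127) = 127 − 1 = 126 = 2 · 3^2 · 7.
Divisors of 126: 1, 2, 3, 6, 7, 9, 14, 18, 21, 42, 63, 126.
Evaluate successive powers at the divisors of 126:
74^1 ≡ 74
74^2 ≡ 15
74^3 ≡ 94
74^6 ≡ 73
74^7 ≡ 68
74^9 ≡ 4
74^14 ≡ 52
74^18 ≡ 16
74^21 ≡ 107
74^42 ≡ 19
74^63 ≡ 1
Therefore the multiplicative order of 74 modulo 127 is 63.

63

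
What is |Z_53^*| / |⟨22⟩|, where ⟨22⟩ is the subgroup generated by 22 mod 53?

The order of 22 must divide φ(53) = 53 − 1 = 52 = 2^2 · 13.
Divisors of 52: 1, 2, 4, 13, 26, 52.
Test each divisor d:
22^1 ≡ 22 (mod 53)
22^2 ≡ 7 (mod 53)
22^4 ≡ 49 (mod 53)
22^13 ≡ 23 (mod 53)
22^26 ≡ 52 (mod 53)
22^52 ≡ 1 (mod 53) ✓
Thus |⟨22⟩| = ord(22) = 52.
[(Z/53Z)^× : ⟨22⟩] = 52/52 = 1.

1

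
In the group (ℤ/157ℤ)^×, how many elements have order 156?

48

φ(157) = 157 − 1 = 156 = 2^2 · 3 · 13.
(Z/157Z)^× is cyclic (|G| = 156); a cyclic group of order m has exactly φ(d) elements of each order d | m, and none otherwise.
156 = 2^2 · 3 · 13 divides 156, and φ(156) = 48.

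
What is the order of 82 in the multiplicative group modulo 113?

56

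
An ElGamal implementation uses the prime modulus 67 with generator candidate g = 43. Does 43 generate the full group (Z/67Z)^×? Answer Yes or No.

φ(67) = 67 − 1 = 66 = 2 · 3 · 11.
43 is a primitive root mod 67 iff 43^(φ(67)/q) ≢ 1 for every prime q | φ(67), i.e. q ∈ {2, 3, 11}.
43^33 ≡ 66 (mod 67)  [q = 2: ≢ 1 ✓]
43^22 ≡ 1 (mod 67)  [q = 3: ≡ 1 ✗]
43^6 ≡ 15 (mod 67)  [q = 11: ≢ 1 ✓]
The check at q = 3 fails, so 43 generates a proper subgroup.

No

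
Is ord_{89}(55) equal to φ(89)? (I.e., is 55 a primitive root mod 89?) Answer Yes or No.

No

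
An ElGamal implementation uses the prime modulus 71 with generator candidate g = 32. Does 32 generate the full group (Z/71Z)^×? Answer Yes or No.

No

φ(71) = 71 − 1 = 70 = 2 · 5 · 7.
Test 32^(70/q) mod 71 for each prime factor q of 70:
32^35 ≡ 1 (mod 71)  [q = 2: ≡ 1 ✗]
32^14 ≡ 1 (mod 71)  [q = 5: ≡ 1 ✗]
32^10 ≡ 37 (mod 71)  [q = 7: ≢ 1 ✓]
32^35 ≡ 1 shows ord(32) | 35, strictly less than φ(71); not a primitive root.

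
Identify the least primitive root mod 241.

φ(241) = 241 − 1 = 240 = 2^4 · 3 · 5.
Test candidates g = 2, 3, … against the prime factors q ∈ {2, 3, 5} of φ(241): g is a generator iff g^(240/q) ≢ 1 for every such q.
g = 2: 2^120 ≡ 1 — hits 1, so not a primitive root.
g = 3: 3^120 ≡ 1 — hits 1, so not a primitive root.
g = 4: 4^120 ≡ 1 — hits 1, so not a primitive root.
g = 5: 5^120 ≡ 1 — hits 1, so not a primitive root.
g = 6: 6^120 ≡ 1 — hits 1, so not a primitive root.
g = 7: 7^120 ≡ 240; 7^80 ≡ 15; 7^48 ≡ 91 — none is 1, so 7 is a primitive root.
So 7 is the smallest generator of (Z/241Z)^×.

7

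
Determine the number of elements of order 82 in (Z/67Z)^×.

0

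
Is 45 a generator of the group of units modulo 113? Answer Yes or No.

φ(113) = 113 − 1 = 112 = 2^4 · 7.
Test 45^(112/q) mod 113 for each prime factor q of 112:
45^56 ≡ 112 (mod 113)  [q = 2: ≢ 1 ✓]
45^16 ≡ 49 (mod 113)  [q = 7: ≢ 1 ✓]
None equal 1, so ord_113(45) = 112: 45 is a primitive root.

Yes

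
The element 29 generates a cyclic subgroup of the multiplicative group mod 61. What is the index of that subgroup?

5

By Lagrange's theorem, ord_61(29) divides φ(61) = 61 − 1 = 60 = 2^2 · 3 · 5.
Divisors of 60: 1, 2, 3, 4, 5, 6, 10, 12, 15, 20, 30, 60.
Test each divisor d:
29^1 ≡ 29
29^2 ≡ 48
29^3 ≡ 50
29^4 ≡ 47
29^5 ≡ 21
29^6 ≡ 60
29^10 ≡ 14
29^12 ≡ 1
The order of 29 is 12, so the subgroup it generates has 12 elements.
[(Z/61Z)^× : ⟨29⟩] = 60/12 = 5.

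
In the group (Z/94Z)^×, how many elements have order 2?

φ(94) = φ(2)·φ(47) = 1·46 = 46 = 2 · 23.
(Z/94Z)^× is cyclic (|G| = 46); a cyclic group of order m has exactly φ(d) elements of each order d | m, and none otherwise.
2 | 46, and φ(2) = 2 − 1 = 1.

1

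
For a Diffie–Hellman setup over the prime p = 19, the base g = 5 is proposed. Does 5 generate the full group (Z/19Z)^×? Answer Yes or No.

No

φ(19) = 19 − 1 = 18 = 2 · 3^2.
An element g generates (Z/19Z)^× iff g^(18/q) ≢ 1 (mod 19) for each prime q ∈ {2, 3}.
5^9 ≡ 1 (mod 19)  [q = 2: ≡ 1 ✗]
5^6 ≡ 7 (mod 19)  [q = 3: ≢ 1 ✓]
The check at q = 2 fails, so 5 generates a proper subgroup.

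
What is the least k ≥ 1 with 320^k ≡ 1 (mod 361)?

171

Since 320 ∈ (Z/361Z)^×, its order divides φ(361) = φ(19^2) = 19·(19−1) = 342 = 2 · 3^2 · 19.
Divisors of 342: 1, 2, 3, 6, 9, 18, 19, 38, 57, 114, 171, 342.
Evaluate successive powers at the divisors of 342:
320^1 ≡ 320 (mod 361)
320^2 ≡ 237 (mod 361)
320^3 ≡ 30 (mod 361)
320^6 ≡ 178 (mod 361)
320^9 ≡ 286 (mod 361)
320^18 ≡ 210 (mod 361)
320^19 ≡ 54 (mod 361)
320^38 ≡ 28 (mod 361)
320^57 ≡ 68 (mod 361)
320^114 ≡ 292 (mod 361)
320^171 ≡ 1 (mod 361) ✓
So ord_361(320) = 171.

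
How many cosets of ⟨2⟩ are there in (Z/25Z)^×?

1

ord(2) | φ(25) = φ(5^2) = 5·(5−1) = 20 = 2^2 · 5.
Divisors of 20: 1, 2, 4, 5, 10, 20.
Test each divisor d:
2^1 ≡ 2 (mod 25)
2^2 ≡ 4 (mod 25)
2^4 ≡ 16 (mod 25)
2^5 ≡ 7 (mod 25)
2^10 ≡ 24 (mod 25)
2^20 ≡ 1 (mod 25) ✓
The order of 2 is 20, so the subgroup it generates has 20 elements.
The index is φ(25) / ord(2) = 20 / 20 = 1.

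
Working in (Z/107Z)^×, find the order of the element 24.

The order of 24 must divide φ(107) = 107 − 1 = 106 = 2 · 53.
Divisors of 106: 1, 2, 53, 106.
Evaluate successive powers at the divisors of 106:
24^1 ≡ 24 (mod 107)
24^2 ≡ 41 (mod 107)
24^53 ≡ 106 (mod 107)
24^106 ≡ 1 (mod 107) ✓
Therefore the multiplicative order of 24 modulo 107 is 106.

106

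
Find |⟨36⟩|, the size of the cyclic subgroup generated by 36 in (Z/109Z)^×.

The order of 36 must divide φ(109) = 109 − 1 = 108 = 2^2 · 3^3.
Divisors of 108: 1, 2, 3, 4, 6, 9, 12, 18, 27, 36, 54, 108.
Compute 36^d (mod 109) for the divisors d until we hit 1:
36^1 ≡ 36
36^2 ≡ 97
36^3 ≡ 4
36^4 ≡ 35
36^6 ≡ 16
36^9 ≡ 64
36^12 ≡ 38
36^18 ≡ 63
36^27 ≡ 108
36^36 ≡ 45
36^54 ≡ 1
Hence ord(36) = 54.

54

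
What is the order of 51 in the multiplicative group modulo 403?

30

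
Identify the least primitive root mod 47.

5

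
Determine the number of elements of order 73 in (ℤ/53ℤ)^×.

0

φ(53) = 53 − 1 = 52 = 2^2 · 13.
(Z/53Z)^× is cyclic (|G| = 52); a cyclic group of order m has exactly φ(d) elements of each order d | m, and none otherwise.
Since 73 ∤ 52, the count is 0.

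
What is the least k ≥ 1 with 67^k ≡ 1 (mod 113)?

Since 67 ∈ (Z/113Z)^×, its order divides φ(113) = 113 − 1 = 112 = 2^4 · 7.
Divisors of 112: 1, 2, 4, 7, 8, 14, 16, 28, 56, 112.
Test each divisor d:
67^1 ≡ 67 (mod 113)
67^2 ≡ 82 (mod 113)
67^4 ≡ 57 (mod 113)
67^7 ≡ 35 (mod 113)
67^8 ≡ 85 (mod 113)
67^14 ≡ 95 (mod 113)
67^16 ≡ 106 (mod 113)
67^28 ≡ 98 (mod 113)
67^56 ≡ 112 (mod 113)
67^112 ≡ 1 (mod 113) ✓
The smallest such exponent is 112, so the order of 67 is 112.

112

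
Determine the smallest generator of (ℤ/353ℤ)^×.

3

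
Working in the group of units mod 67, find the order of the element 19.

33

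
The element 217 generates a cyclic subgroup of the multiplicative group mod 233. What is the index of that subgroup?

4

The order of 217 must divide φ(233) = 233 − 1 = 232 = 2^3 · 29.
Divisors of 232: 1, 2, 4, 8, 29, 58, 116, 232.
Test each divisor d:
217^1 ≡ 217 (mod 233)
217^2 ≡ 23 (mod 233)
217^4 ≡ 63 (mod 233)
217^8 ≡ 8 (mod 233)
217^29 ≡ 232 (mod 233)
217^58 ≡ 1 (mod 233) ✓
Thus |⟨217⟩| = ord(217) = 58.
[(Z/233Z)^× : ⟨217⟩] = 232/58 = 4.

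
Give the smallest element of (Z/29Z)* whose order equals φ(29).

2

φ(29) = 29 − 1 = 28 = 2^2 · 7.
g is a primitive root iff g^(28/q) ≢ 1 (mod 29) for each prime q ∈ {2, 7}.
g = 2: 2^14 ≡ 28; 2^4 ≡ 16 — none is 1, so 2 is a primitive root.
The smallest primitive root modulo 29 is 2.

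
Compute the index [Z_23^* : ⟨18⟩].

The order of 18 must divide φ(23) = 23 − 1 = 22 = 2 · 11.
Divisors of 22: 1, 2, 11, 22.
Compute 18^d (mod 23) for the divisors d until we hit 1:
18^1 ≡ 18 (mod 23)
18^2 ≡ 2 (mod 23)
18^11 ≡ 1 (mod 23) ✓
Thus |⟨18⟩| = ord(18) = 11.
The index is φ(23) / ord(18) = 22 / 11 = 2.

2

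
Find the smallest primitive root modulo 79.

φ(79) = 79 − 1 = 78 = 2 · 3 · 13.
Test candidates g = 2, 3, … against the prime factors q ∈ {2, 3, 13} of φ(79): g is a generator iff g^(78/q) ≢ 1 for every such q.
g = 2: 2^39 ≡ 1 — hits 1, so not a primitive root.
g = 3: 3^39 ≡ 78; 3^26 ≡ 23; 3^6 ≡ 18 — none is 1, so 3 is a primitive root.
The smallest primitive root modulo 79 is 3.

3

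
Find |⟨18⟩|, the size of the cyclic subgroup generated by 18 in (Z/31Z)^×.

15

By Lagrange's theorem, ord_31(18) divides φ(31) = 31 − 1 = 30 = 2 · 3 · 5.
Divisors of 30: 1, 2, 3, 5, 6, 10, 15, 30.
Test each divisor d:
18^1 ≡ 18 (mod 31)
18^2 ≡ 14 (mod 31)
18^3 ≡ 4 (mod 31)
18^5 ≡ 25 (mod 31)
18^6 ≡ 16 (mod 31)
18^10 ≡ 5 (mod 31)
18^15 ≡ 1 (mod 31) ✓
So ord_31(18) = 15.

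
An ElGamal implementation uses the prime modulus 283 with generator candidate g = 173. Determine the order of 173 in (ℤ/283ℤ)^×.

Since 173 ∈ (Z/283Z)^×, its order divides φ(283) = 283 − 1 = 282 = 2 · 3 · 47.
Divisors of 282: 1, 2, 3, 6, 47, 94, 141, 282.
Evaluate successive powers at the divisors of 282:
173^1 ≡ 173
173^2 ≡ 214
173^3 ≡ 232
173^6 ≡ 54
173^47 ≡ 239
173^94 ≡ 238
173^141 ≡ 282
173^282 ≡ 1
The smallest such exponent is 282, so the order of 173 is 282.

282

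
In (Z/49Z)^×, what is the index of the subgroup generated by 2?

ord(2) | φ(49) = φ(7^2) = 7·(7−1) = 42 = 2 · 3 · 7.
Divisors of 42: 1, 2, 3, 6, 7, 14, 21, 42.
Compute 2^d (mod 49) for the divisors d until we hit 1:
2^1 ≡ 2 (mod 49)
2^2 ≡ 4 (mod 49)
2^3 ≡ 8 (mod 49)
2^6 ≡ 15 (mod 49)
2^7 ≡ 30 (mod 49)
2^14 ≡ 18 (mod 49)
2^21 ≡ 1 (mod 49) ✓
Thus |⟨2⟩| = ord(2) = 21.
[(Z/49Z)^× : ⟨2⟩] = 42/21 = 2.

2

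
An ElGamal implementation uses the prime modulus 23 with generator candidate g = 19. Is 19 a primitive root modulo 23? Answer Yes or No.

φ(23) = 23 − 1 = 22 = 2 · 11.
Test 19^(22/q) mod 23 for each prime factor q of 22:
19^11 ≡ 22 (mod 23)  [q = 2: ≢ 1 ✓]
19^2 ≡ 16 (mod 23)  [q = 11: ≢ 1 ✓]
None equal 1, so ord_23(19) = 22: 19 is a primitive root.

Yes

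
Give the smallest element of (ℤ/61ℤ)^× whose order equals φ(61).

φ(61) = 61 − 1 = 60 = 2^2 · 3 · 5.
Test candidates g = 2, 3, … against the prime factors q ∈ {2, 3, 5} of φ(61): g is a generator iff g^(60/q) ≢ 1 for every such q.
g = 2: 2^30 ≡ 60; 2^20 ≡ 47; 2^12 ≡ 9 — none is 1, so 2 is a primitive root.
The smallest primitive root modulo 61 is 2.

2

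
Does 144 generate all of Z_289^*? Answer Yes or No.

No

φ(289) = φ(17^2) = 17·(17−1) = 272 = 2^4 · 17.
It suffices to check that the order of 144 is not a proper divisor of 272: compute 144^(272/q) for q ∈ {2, 17}.
144^136 ≡ 1 (mod 289)  [q = 2: ≡ 1 ✗]
144^16 ≡ 69 (mod 289)  [q = 17: ≢ 1 ✓]
144^136 ≡ 1 shows ord(144) | 136, strictly less than φ(289); not a primitive root.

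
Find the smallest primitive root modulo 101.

2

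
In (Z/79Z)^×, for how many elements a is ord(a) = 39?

φ(79) = 79 − 1 = 78 = 2 · 3 · 13.
Since (Z/79Z)^× is cyclic of order 78, the number of elements of order d is φ(d) when d | 78 and 0 otherwise.
39 = 3 · 13 divides 78, and φ(39) = 24.

24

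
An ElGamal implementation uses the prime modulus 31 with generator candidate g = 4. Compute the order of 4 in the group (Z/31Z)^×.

Since 4 ∈ (Z/31Z)^×, its order divides φ(31) = 31 − 1 = 30 = 2 · 3 · 5.
Divisors of 30: 1, 2, 3, 5, 6, 10, 15, 30.
Check 4^d mod 31 for each divisor in increasing order:
4^1 ≡ 4 (mod 31)
4^2 ≡ 16 (mod 31)
4^3 ≡ 2 (mod 31)
4^5 ≡ 1 (mod 31) ✓
Therefore the multiplicative order of 4 modulo 31 is 5.

5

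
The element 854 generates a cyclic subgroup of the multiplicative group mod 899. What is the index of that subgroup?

4

Since 854 ∈ (Z/899Z)^×, its order divides φ(899) = φ(29·31) = (29−1)·(31−1) = 28·30 = 840 = 2^3 · 3 · 5 · 7.
Divisors of 840: 1, 2, 3, 4, 5, 6, 7, 8, 10, 12, 14, 15, 20, 21, 24, 28, 30, 35, 40, 42, 56, 60, 70, 84, 105, 120, 140, 168, 210, 280, 420, 840.
Compute 854^d (mod 899) for the divisors d until we hit 1:
854^1 ≡ 854 (mod 899)
854^2 ≡ 227 (mod 899)
854^3 ≡ 573 (mod 899)
854^4 ≡ 286 (mod 899)
854^5 ≡ 615 (mod 899)
854^6 ≡ 194 (mod 899)
854^7 ≡ 260 (mod 899)
854^8 ≡ 886 (mod 899)
854^10 ≡ 645 (mod 899)
854^12 ≡ 777 (mod 899)
854^14 ≡ 175 (mod 899)
854^15 ≡ 216 (mod 899)
854^20 ≡ 687 (mod 899)
854^21 ≡ 550 (mod 899)
854^24 ≡ 500 (mod 899)
854^28 ≡ 59 (mod 899)
854^30 ≡ 807 (mod 899)
854^35 ≡ 57 (mod 899)
854^40 ≡ 893 (mod 899)
854^42 ≡ 436 (mod 899)
854^56 ≡ 784 (mod 899)
854^60 ≡ 373 (mod 899)
854^70 ≡ 552 (mod 899)
854^84 ≡ 407 (mod 899)
854^105 ≡ 898 (mod 899)
854^120 ≡ 683 (mod 899)
854^140 ≡ 842 (mod 899)
854^168 ≡ 233 (mod 899)
854^210 ≡ 1 (mod 899) ✓
Thus |⟨854⟩| = ord(854) = 210.
Index = |(Z/899Z)^×| / |⟨854⟩| = 840 / 210 = 4.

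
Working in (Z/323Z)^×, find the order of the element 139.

144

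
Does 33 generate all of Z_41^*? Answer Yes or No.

No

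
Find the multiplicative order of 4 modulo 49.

ord(4) | φ(49) = φ(7^2) = 7·(7−1) = 42 = 2 · 3 · 7.
Divisors of 42: 1, 2, 3, 6, 7, 14, 21, 42.
Compute 4^d (mod 49) for the divisors d until we hit 1:
4^1 ≡ 4 (mod 49)
4^2 ≡ 16 (mod 49)
4^3 ≡ 15 (mod 49)
4^6 ≡ 29 (mod 49)
4^7 ≡ 18 (mod 49)
4^14 ≡ 30 (mod 49)
4^21 ≡ 1 (mod 49) ✓
The smallest such exponent is 21, so the order of 4 is 21.

21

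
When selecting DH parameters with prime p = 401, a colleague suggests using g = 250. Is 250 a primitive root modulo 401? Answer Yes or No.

φ(401) = 401 − 1 = 400 = 2^4 · 5^2.
An element g generates (Z/401Z)^× iff g^(400/q) ≢ 1 (mod 401) for each prime q ∈ {2, 5}.
250^200 ≡ 1 (mod 401)  [q = 2: ≡ 1 ✗]
250^80 ≡ 1 (mod 401)  [q = 5: ≡ 1 ✗]
Since 250^200 ≡ 1, the order of 250 divides 200 < 400, so 250 is not a primitive root.

No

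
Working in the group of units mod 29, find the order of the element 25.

ord(25) | φ(29) = 29 − 1 = 28 = 2^2 · 7.
Divisors of 28: 1, 2, 4, 7, 14, 28.
Check 25^d mod 29 for each divisor in increasing order:
25^1 ≡ 25 (mod 29)
25^2 ≡ 16 (mod 29)
25^4 ≡ 24 (mod 29)
25^7 ≡ 1 (mod 29) ✓
Hence ord(25) = 7.

7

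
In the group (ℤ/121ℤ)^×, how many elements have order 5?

4

φ(121) = φ(11^2) = 11·(11−1) = 110 = 2 · 5 · 11.
In a cyclic group of order 110, there are φ(d) elements of order d for each divisor d of 110, and zero for non-divisors.
5 | 110, and φ(5) = 5 − 1 = 4.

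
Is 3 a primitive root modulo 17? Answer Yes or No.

Yes

φ(17) = 17 − 1 = 16 = 2^4.
3 is a primitive root mod 17 iff 3^(φ(17)/q) ≢ 1 for every prime q | φ(17), i.e. q ∈ {2}.
3^8 ≡ 16 (mod 17)  [q = 2: ≢ 1 ✓]
None equal 1, so ord_17(3) = 16: 3 is a primitive root.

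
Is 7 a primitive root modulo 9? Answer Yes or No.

φ(9) = φ(3^2) = 3·(3−1) = 6 = 2 · 3.
An element g generates (Z/9Z)^× iff g^(6/q) ≢ 1 (mod 9) for each prime q ∈ {2, 3}.
7^3 ≡ 1 (mod 9)  [q = 2: ≡ 1 ✗]
7^2 ≡ 4 (mod 9)  [q = 3: ≢ 1 ✓]
7^3 ≡ 1 shows ord(7) | 3, strictly less than φ(9); not a primitive root.

No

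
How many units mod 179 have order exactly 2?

1

φ(179) = 179 − 1 = 178 = 2 · 89.
(Z/179Z)^× is cyclic (|G| = 178); a cyclic group of order m has exactly φ(d) elements of each order d | m, and none otherwise.
2 | 178, and φ(2) = 2 − 1 = 1.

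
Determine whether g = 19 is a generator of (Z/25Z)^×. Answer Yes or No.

No

φ(25) = φ(5^2) = 5·(5−1) = 20 = 2^2 · 5.
An element g generates (Z/25Z)^× iff g^(20/q) ≢ 1 (mod 25) for each prime q ∈ {2, 5}.
19^10 ≡ 1 (mod 25)  [q = 2: ≡ 1 ✗]
19^4 ≡ 21 (mod 25)  [q = 5: ≢ 1 ✓]
The check at q = 2 fails, so 19 generates a proper subgroup.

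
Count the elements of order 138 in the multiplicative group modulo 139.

φ(139) = 139 − 1 = 138 = 2 · 3 · 23.
In a cyclic group of order 138, there are φ(d) elements of order d for each divisor d of 138, and zero for non-divisors.
138 = 2 · 3 · 23 divides 138, and φ(138) = 44.

44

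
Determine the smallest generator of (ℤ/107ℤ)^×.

φ(107) = 107 − 1 = 106 = 2 · 53.
g is a primitive root iff g^(106/q) ≢ 1 (mod 107) for each prime q ∈ {2, 53}.
g = 2: 2^53 ≡ 106; 2^2 ≡ 4 — none is 1, so 2 is a primitive root.
Hence the least primitive root of 107 is 2.

2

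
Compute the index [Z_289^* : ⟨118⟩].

The order of 118 must divide φ(289) = φ(17^2) = 17·(17−1) = 272 = 2^4 · 17.
Divisors of 272: 1, 2, 4, 8, 16, 17, 34, 68, 136, 272.
Check 118^d mod 289 for each divisor in increasing order:
118^1 ≡ 118
118^2 ≡ 52
118^4 ≡ 103
118^8 ≡ 205
118^16 ≡ 120
118^17 ≡ 288
118^34 ≡ 1
So ord_289(118) = 34, hence |⟨118⟩| = 34.
[(Z/289Z)^× : ⟨118⟩] = 272/34 = 8.

8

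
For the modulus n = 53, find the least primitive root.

φ(53) = 53 − 1 = 52 = 2^2 · 13.
g is a primitive root iff g^(52/q) ≢ 1 (mod 53) for each prime q ∈ {2, 13}.
g = 2: 2^26 ≡ 52; 2^4 ≡ 16 — none is 1, so 2 is a primitive root.
The smallest primitive root modulo 53 is 2.

2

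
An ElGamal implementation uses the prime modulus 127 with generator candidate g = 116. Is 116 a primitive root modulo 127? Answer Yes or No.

Yes

φ(127) = 127 − 1 = 126 = 2 · 3^2 · 7.
116 is a primitive root mod 127 iff 116^(φ(127)/q) ≢ 1 for every prime q | φ(127), i.e. q ∈ {2, 3, 7}.
116^63 ≡ 126 (mod 127)  [q = 2: ≢ 1 ✓]
116^42 ≡ 19 (mod 127)  [q = 3: ≢ 1 ✓]
116^18 ≡ 8 (mod 127)  [q = 7: ≢ 1 ✓]
Every test exponent gives a nontrivial residue, hence 116 generates the full group.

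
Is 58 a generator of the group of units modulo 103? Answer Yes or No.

No

φ(103) = 103 − 1 = 102 = 2 · 3 · 17.
58 is a primitive root mod 103 iff 58^(φ(103)/q) ≢ 1 for every prime q | φ(103), i.e. q ∈ {2, 3, 17}.
58^51 ≡ 1 (mod 103)  [q = 2: ≡ 1 ✗]
58^34 ≡ 56 (mod 103)  [q = 3: ≢ 1 ✓]
58^6 ≡ 76 (mod 103)  [q = 17: ≢ 1 ✓]
The check at q = 2 fails, so 58 generates a proper subgroup.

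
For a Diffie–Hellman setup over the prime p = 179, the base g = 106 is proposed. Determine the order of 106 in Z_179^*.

89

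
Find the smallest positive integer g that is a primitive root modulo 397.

5

φ(397) = 397 − 1 = 396 = 2^2 · 3^2 · 11.
g is a primitive root iff g^(396/q) ≢ 1 (mod 397) for each prime q ∈ {2, 3, 11}.
g = 2: 2^198 ≡ 396; 2^132 ≡ 1 — hits 1, so not a primitive root.
g = 3: 3^198 ≡ 1 — hits 1, so not a primitive root.
g = 4: 4^198 ≡ 1 — hits 1, so not a primitive root.
g = 5: 5^198 ≡ 396; 5^132 ≡ 362; 5^36 ≡ 290 — none is 1, so 5 is a primitive root.
So 5 is the smallest generator of (Z/397Z)^×.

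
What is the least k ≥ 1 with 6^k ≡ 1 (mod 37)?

4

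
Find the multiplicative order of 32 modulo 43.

14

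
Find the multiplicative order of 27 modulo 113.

Since 27 ∈ (Z/113Z)^×, its order divides φ(113) = 113 − 1 = 112 = 2^4 · 7.
Divisors of 112: 1, 2, 4, 7, 8, 14, 16, 28, 56, 112.
Test each divisor d:
27^1 ≡ 27
27^2 ≡ 51
27^4 ≡ 2
27^7 ≡ 42
27^8 ≡ 4
27^14 ≡ 69
27^16 ≡ 16
27^28 ≡ 15
27^56 ≡ 112
27^112 ≡ 1
The smallest such exponent is 112, so the order of 27 is 112.

112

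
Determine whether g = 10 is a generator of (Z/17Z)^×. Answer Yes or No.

Yes

φ(17) = 17 − 1 = 16 = 2^4.
10 is a primitive root mod 17 iff 10^(φ(17)/q) ≢ 1 for every prime q | φ(17), i.e. q ∈ {2}.
10^8 ≡ 16 (mod 17)  [q = 2: ≢ 1 ✓]
Every test exponent gives a nontrivial residue, hence 10 generates the full group.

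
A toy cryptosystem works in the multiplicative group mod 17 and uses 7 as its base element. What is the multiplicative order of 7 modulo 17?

16

By Lagrange's theorem, ord_17(7) divides φ(17) = 17 − 1 = 16 = 2^4.
Divisors of 16: 1, 2, 4, 8, 16.
Compute 7^d (mod 17) for the divisors d until we hit 1:
7^1 ≡ 7
7^2 ≡ 15
7^4 ≡ 4
7^8 ≡ 16
7^16 ≡ 1
The smallest such exponent is 16, so the order of 7 is 16.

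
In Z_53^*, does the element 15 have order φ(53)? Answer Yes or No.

No

φ(53) = 53 − 1 = 52 = 2^2 · 13.
An element g generates (Z/53Z)^× iff g^(52/q) ≢ 1 (mod 53) for each prime q ∈ {2, 13}.
15^26 ≡ 1 (mod 53)  [q = 2: ≡ 1 ✗]
15^4 ≡ 10 (mod 53)  [q = 13: ≢ 1 ✓]
Since 15^26 ≡ 1, the order of 15 divides 26 < 52, so 15 is not a primitive root.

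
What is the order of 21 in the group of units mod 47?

23

By Lagrange's theorem, ord_47(21) divides φ(47) = 47 − 1 = 46 = 2 · 23.
Divisors of 46: 1, 2, 23, 46.
Test each divisor d:
21^1 ≡ 21
21^2 ≡ 18
21^23 ≡ 1
The smallest such exponent is 23, so the order of 21 is 23.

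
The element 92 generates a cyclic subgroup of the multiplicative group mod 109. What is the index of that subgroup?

3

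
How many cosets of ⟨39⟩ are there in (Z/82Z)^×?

2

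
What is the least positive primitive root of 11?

φ(11) = 11 − 1 = 10 = 2 · 5.
Test candidates g = 2, 3, … against the prime factors q ∈ {2, 5} of φ(11): g is a generator iff g^(10/q) ≢ 1 for every such q.
g = 2: 2^5 ≡ 10; 2^2 ≡ 4 — none is 1, so 2 is a primitive root.
So 2 is the smallest generator of (Z/11Z)^×.

2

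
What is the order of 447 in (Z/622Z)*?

The order of 447 must divide φ(622) = φ(2)·φ(311) = 1·310 = 310 = 2 · 5 · 31.
Divisors of 310: 1, 2, 5, 10, 31, 62, 155, 310.
Test each divisor d:
447^1 ≡ 447 (mod 622)
447^2 ≡ 147 (mod 622)
447^5 ≡ 185 (mod 622)
447^10 ≡ 15 (mod 622)
447^31 ≡ 275 (mod 622)
447^62 ≡ 363 (mod 622)
447^155 ≡ 621 (mod 622)
447^310 ≡ 1 (mod 622) ✓
Hence ord(447) = 310.

310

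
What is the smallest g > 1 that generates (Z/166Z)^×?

φ(166) = φ(2)·φ(83) = 1·82 = 82 = 2 · 41.
Test candidates g = 2, 3, … against the prime factors q ∈ {2, 41} of φ(166): g is a generator iff g^(82/q) ≢ 1 for every such q.
g = 2: gcd(2, 166) = 2 > 1, not a unit — skip.
g = 3: 3^41 ≡ 1 — hits 1, so not a primitive root.
g = 4: gcd(4, 166) = 2 > 1, not a unit — skip.
g = 5: 5^41 ≡ 165; 5^2 ≡ 25 — none is 1, so 5 is a primitive root.
So 5 is the smallest generator of (Z/166Z)^×.

5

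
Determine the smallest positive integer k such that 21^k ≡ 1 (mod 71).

70

Since 21 ∈ (Z/71Z)^×, its order divides φ(71) = 71 − 1 = 70 = 2 · 5 · 7.
Divisors of 70: 1, 2, 5, 7, 10, 14, 35, 70.
Evaluate successive powers at the divisors of 70:
21^1 ≡ 21
21^2 ≡ 15
21^5 ≡ 39
21^7 ≡ 17
21^10 ≡ 30
21^14 ≡ 5
21^35 ≡ 70
21^70 ≡ 1
Hence ord(21) = 70.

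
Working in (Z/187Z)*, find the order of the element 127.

40

By Lagrange's theorem, ord_187(127) divides φ(187) = φ(11·17) = (11−1)·(17−1) = 10·16 = 160 = 2^5 · 5.
Divisors of 160: 1, 2, 4, 5, 8, 10, 16, 20, 32, 40, 80, 160.
Evaluate successive powers at the divisors of 160:
127^1 ≡ 127 (mod 187)
127^2 ≡ 47 (mod 187)
127^4 ≡ 152 (mod 187)
127^5 ≡ 43 (mod 187)
127^8 ≡ 103 (mod 187)
127^10 ≡ 166 (mod 187)
127^16 ≡ 137 (mod 187)
127^20 ≡ 67 (mod 187)
127^32 ≡ 69 (mod 187)
127^40 ≡ 1 (mod 187) ✓
The smallest such exponent is 40, so the order of 127 is 40.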